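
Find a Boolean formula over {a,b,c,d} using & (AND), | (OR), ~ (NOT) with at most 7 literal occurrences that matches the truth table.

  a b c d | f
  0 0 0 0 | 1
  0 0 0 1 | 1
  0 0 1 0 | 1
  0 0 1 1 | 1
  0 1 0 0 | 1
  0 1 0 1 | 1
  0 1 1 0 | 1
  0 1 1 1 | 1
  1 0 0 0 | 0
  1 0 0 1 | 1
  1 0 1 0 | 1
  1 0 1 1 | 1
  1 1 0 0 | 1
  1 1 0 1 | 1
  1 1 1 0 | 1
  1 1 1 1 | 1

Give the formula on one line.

  ~d = 1010101010101010
  (d | b) = 0101111101011111
  (~d & (d | b)) = 0000101000001010
  ~a = 1111111100000000
  ~b = 1111000011110000
  (~b & c) = 0011000000110000
  (~a | (~b & c)) = 1111111100110000
  ((~a | (~b & c)) | d) = 1111111101110101
  ((~d & (d | b)) | ((~a | (~b & c)) | d)) = 1111111101111111

((~d & (d | b)) | ((~a | (~b & c)) | d))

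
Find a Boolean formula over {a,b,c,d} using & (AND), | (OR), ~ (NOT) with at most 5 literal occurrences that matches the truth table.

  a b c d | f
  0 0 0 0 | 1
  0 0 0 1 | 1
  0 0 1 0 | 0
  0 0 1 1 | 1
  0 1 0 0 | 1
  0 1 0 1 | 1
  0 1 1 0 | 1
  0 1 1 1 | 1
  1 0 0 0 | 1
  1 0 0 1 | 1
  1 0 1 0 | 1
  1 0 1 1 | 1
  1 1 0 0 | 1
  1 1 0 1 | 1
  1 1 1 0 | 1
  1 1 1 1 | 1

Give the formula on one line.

  ~c = 1100110011001100
  (d | b) = 0101111101011111
  (~c | (d | b)) = 1101111111011111
  ~a = 1111111100000000
  ((~c | (d | b)) & ~a) = 1101111100000000
  (a | ((~c | (d | b)) & ~a)) = 1101111111111111

(a | ((~c | (d | b)) & ~a))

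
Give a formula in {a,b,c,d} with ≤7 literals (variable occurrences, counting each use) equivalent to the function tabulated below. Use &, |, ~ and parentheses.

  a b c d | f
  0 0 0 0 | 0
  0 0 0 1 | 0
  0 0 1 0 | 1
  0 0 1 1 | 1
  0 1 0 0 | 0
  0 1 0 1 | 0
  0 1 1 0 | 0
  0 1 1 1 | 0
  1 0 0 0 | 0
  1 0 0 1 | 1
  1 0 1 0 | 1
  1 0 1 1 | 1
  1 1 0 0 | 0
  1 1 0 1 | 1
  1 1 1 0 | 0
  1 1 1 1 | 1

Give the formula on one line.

  ~c = 1100110011001100
  ~b = 1111000011110000
  (~c | ~b) = 1111110011111100
  ((~c | ~b) & c) = 0011000000110000
  (c & ~b) = 0011000000110000
  (d | (c & ~b)) = 0111010101110101
  (a & (d | (c & ~b))) = 0000000001110101
  (((~c | ~b) & c) | (a & (d | (c & ~b)))) = 0011000001110101

(((~c | ~b) & c) | (a & (d | (c & ~b))))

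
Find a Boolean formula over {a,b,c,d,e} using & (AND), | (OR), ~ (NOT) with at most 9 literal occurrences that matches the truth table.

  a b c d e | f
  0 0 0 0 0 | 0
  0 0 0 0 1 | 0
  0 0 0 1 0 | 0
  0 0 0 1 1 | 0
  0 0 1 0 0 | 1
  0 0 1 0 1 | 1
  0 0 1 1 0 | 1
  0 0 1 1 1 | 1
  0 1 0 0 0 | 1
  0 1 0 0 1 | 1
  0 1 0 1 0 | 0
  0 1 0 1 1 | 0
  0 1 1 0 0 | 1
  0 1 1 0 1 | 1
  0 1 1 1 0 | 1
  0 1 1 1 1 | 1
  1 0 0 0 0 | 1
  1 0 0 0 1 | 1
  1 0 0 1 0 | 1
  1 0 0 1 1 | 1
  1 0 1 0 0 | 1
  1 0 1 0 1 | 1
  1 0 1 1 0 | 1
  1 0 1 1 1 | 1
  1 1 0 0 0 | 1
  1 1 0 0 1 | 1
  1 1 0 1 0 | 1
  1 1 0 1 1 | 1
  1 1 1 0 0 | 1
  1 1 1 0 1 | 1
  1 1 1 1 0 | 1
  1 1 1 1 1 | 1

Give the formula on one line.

(c | ((((~c & ~d) & b) | (~e & a)) | a))

  ~c = 11110000111100001111000011110000
  ~d = 11001100110011001100110011001100
  (~c & ~d) = 11000000110000001100000011000000
  ((~c & ~d) & b) = 00000000110000000000000011000000
  ~e = 10101010101010101010101010101010
  (~e & a) = 00000000000000001010101010101010
  (((~c & ~d) & b) | (~e & a)) = 00000000110000001010101011101010
  ((((~c & ~d) & b) | (~e & a)) | a) = 00000000110000001111111111111111
  (c | ((((~c & ~d) & b) | (~e & a)) | a)) = 00001111110011111111111111111111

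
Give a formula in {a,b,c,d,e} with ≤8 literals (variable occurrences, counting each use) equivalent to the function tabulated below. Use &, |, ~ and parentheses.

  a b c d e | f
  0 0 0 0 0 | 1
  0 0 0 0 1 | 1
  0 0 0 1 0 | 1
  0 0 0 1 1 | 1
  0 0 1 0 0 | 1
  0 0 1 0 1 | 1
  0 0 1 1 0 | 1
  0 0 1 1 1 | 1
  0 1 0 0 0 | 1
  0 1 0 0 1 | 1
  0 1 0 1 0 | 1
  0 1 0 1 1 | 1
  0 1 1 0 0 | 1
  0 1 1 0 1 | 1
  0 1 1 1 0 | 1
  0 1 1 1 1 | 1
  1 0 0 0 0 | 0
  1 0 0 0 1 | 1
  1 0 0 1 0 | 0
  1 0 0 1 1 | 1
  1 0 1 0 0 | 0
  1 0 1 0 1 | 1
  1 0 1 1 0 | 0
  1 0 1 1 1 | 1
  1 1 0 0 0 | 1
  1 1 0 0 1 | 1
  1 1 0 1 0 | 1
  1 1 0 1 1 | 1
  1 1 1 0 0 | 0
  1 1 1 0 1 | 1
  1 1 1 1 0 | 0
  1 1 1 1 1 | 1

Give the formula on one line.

((e | ~a) | (~c & ((((e | ~c) & b) | e) & a)))

  ~a = 11111111111111110000000000000000
  (e | ~a) = 11111111111111110101010101010101
  ~c = 11110000111100001111000011110000
  (e | ~c) = 11110101111101011111010111110101
  ((e | ~c) & b) = 00000000111101010000000011110101
  (((e | ~c) & b) | e) = 01010101111101010101010111110101
  ((((e | ~c) & b) | e) & a) = 00000000000000000101010111110101
  (~c & ((((e | ~c) & b) | e) & a)) = 00000000000000000101000011110000
  ((e | ~a) | (~c & ((((e | ~c) & b) | e) & a))) = 11111111111111110101010111110101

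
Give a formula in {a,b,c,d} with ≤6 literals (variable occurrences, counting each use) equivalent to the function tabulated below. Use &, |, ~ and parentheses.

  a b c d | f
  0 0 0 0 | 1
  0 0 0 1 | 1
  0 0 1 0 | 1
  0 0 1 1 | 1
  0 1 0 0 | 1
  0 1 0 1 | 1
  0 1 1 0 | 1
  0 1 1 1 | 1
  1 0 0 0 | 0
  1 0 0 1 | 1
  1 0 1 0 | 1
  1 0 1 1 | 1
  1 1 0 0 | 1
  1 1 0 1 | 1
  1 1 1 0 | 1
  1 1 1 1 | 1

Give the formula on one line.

  (d | b) = 0101111101011111
  ~a = 1111111100000000
  (c | ~a) = 1111111100110011
  ((d | b) | (c | ~a)) = 1111111101111111

((d | b) | (c | ~a))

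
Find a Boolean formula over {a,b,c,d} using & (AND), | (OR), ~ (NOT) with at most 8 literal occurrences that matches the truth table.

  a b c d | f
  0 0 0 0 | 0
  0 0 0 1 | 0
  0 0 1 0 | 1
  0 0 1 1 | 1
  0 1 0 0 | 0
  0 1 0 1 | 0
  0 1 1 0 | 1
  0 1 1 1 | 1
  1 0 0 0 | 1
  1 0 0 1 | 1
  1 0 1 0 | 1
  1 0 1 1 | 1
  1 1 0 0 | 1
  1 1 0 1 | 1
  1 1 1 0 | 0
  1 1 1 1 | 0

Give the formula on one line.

  (a | c) = 0011001111111111
  ~c = 1100110011001100
  (~c & b) = 0000110000001100
  ~b = 1111000011110000
  ((~c & b) | ~b) = 1111110011111100
  ((a | c) & ((~c & b) | ~b)) = 0011000011111100
  (a & ((a | c) & ((~c & b) | ~b))) = 0000000011111100
  ~a = 1111111100000000
  (c & ~a) = 0011001100000000
  ((a & ((a | c) & ((~c & b) | ~b))) | (c & ~a)) = 0011001111111100

((a & ((a | c) & ((~c & b) | ~b))) | (c & ~a))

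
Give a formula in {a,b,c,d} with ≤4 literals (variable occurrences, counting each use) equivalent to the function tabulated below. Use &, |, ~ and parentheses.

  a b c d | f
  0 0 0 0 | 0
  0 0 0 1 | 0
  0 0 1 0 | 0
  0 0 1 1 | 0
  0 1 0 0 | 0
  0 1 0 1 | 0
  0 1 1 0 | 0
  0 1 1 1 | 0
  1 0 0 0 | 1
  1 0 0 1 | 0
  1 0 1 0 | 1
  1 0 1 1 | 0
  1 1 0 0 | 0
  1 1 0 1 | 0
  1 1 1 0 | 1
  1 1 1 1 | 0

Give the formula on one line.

((c | ~b) & (a & ~d))

  ~b = 1111000011110000
  (c | ~b) = 1111001111110011
  ~d = 1010101010101010
  (a & ~d) = 0000000010101010
  ((c | ~b) & (a & ~d)) = 0000000010100010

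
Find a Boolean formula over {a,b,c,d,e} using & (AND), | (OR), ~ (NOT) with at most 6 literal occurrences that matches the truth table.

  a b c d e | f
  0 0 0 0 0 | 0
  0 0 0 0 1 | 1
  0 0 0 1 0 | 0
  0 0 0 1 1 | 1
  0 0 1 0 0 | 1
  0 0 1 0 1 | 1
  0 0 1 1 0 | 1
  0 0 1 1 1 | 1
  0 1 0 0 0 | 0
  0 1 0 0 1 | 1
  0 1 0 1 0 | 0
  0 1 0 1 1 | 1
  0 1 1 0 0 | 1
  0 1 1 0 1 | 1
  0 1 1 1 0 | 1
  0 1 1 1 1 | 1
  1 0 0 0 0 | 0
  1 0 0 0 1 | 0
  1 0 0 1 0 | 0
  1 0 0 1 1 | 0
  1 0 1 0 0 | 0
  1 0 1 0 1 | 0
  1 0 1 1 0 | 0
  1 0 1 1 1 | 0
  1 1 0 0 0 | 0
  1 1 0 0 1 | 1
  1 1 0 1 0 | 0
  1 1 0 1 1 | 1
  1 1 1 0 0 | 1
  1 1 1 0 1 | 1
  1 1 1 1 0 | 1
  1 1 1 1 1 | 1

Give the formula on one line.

  ~a = 11111111111111110000000000000000
  (b | ~a) = 11111111111111110000000011111111
  (c | e) = 01011111010111110101111101011111
  ((b | ~a) & (c | e)) = 01011111010111110000000001011111

((b | ~a) & (c | e))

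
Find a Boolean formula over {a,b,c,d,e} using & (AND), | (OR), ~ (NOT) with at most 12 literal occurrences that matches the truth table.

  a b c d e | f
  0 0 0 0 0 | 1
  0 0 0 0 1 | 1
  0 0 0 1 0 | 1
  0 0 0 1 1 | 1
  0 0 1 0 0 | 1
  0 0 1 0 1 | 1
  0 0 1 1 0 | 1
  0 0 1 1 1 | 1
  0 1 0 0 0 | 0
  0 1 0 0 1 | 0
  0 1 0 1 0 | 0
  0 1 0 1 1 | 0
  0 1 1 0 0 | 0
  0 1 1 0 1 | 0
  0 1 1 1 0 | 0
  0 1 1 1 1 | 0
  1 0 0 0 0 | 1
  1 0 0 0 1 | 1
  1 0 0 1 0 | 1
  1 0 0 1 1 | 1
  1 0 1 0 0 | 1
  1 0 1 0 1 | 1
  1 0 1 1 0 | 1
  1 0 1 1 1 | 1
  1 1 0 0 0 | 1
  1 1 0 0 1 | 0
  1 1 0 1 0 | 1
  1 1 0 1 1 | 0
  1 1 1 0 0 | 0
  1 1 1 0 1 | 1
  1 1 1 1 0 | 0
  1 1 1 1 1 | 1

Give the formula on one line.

(~b | (((((b & c) & (c & e)) & a) | (~c & ~e)) & a))

  ~b = 11111111000000001111111100000000
  (b & c) = 00000000000011110000000000001111
  (c & e) = 00000101000001010000010100000101
  ((b & c) & (c & e)) = 00000000000001010000000000000101
  (((b & c) & (c & e)) & a) = 00000000000000000000000000000101
  ~c = 11110000111100001111000011110000
  ~e = 10101010101010101010101010101010
  (~c & ~e) = 10100000101000001010000010100000
  ((((b & c) & (c & e)) & a) | (~c & ~e)) = 10100000101000001010000010100101
  (((((b & c) & (c & e)) & a) | (~c & ~e)) & a) = 00000000000000001010000010100101
  (~b | (((((b & c) & (c & e)) & a) | (~c & ~e)) & a)) = 11111111000000001111111110100101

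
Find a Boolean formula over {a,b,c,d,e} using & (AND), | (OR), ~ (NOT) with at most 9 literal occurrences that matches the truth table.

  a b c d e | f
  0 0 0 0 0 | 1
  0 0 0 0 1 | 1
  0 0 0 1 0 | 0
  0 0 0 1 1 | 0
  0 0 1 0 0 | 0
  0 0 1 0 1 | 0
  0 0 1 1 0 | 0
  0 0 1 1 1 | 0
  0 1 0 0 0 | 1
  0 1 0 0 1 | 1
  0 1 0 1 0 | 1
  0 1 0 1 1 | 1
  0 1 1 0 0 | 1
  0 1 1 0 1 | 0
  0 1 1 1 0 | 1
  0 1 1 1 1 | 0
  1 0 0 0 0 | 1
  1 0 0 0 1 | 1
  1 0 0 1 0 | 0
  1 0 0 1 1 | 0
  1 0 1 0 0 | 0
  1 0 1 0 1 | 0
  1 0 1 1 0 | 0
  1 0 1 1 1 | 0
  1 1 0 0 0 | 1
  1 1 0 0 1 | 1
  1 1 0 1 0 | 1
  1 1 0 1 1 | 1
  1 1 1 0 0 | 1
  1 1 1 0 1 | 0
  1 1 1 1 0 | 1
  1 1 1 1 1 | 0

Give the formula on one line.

((b & ~c) | ((~c & ~d) | (b & (~e & (b | c)))))

  ~c = 11110000111100001111000011110000
  (b & ~c) = 00000000111100000000000011110000
  ~d = 11001100110011001100110011001100
  (~c & ~d) = 11000000110000001100000011000000
  ~e = 10101010101010101010101010101010
  (b | c) = 00001111111111110000111111111111
  (~e & (b | c)) = 00001010101010100000101010101010
  (b & (~e & (b | c))) = 00000000101010100000000010101010
  ((~c & ~d) | (b & (~e & (b | c)))) = 11000000111010101100000011101010
  ((b & ~c) | ((~c & ~d) | (b & (~e & (b | c))))) = 11000000111110101100000011111010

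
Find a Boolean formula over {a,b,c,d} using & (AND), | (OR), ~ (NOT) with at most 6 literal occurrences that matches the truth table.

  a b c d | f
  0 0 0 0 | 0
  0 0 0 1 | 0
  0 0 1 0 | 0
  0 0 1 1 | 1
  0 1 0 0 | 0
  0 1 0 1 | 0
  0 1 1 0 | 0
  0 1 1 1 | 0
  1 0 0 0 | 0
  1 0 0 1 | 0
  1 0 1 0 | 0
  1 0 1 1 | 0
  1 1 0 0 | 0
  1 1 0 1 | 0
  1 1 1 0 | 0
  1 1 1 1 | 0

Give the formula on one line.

  ~a = 1111111100000000
  ~b = 1111000011110000
  (~b & c) = 0011000000110000
  (~a & (~b & c)) = 0011000000000000
  ((~a & (~b & c)) & d) = 0001000000000000

((~a & (~b & c)) & d)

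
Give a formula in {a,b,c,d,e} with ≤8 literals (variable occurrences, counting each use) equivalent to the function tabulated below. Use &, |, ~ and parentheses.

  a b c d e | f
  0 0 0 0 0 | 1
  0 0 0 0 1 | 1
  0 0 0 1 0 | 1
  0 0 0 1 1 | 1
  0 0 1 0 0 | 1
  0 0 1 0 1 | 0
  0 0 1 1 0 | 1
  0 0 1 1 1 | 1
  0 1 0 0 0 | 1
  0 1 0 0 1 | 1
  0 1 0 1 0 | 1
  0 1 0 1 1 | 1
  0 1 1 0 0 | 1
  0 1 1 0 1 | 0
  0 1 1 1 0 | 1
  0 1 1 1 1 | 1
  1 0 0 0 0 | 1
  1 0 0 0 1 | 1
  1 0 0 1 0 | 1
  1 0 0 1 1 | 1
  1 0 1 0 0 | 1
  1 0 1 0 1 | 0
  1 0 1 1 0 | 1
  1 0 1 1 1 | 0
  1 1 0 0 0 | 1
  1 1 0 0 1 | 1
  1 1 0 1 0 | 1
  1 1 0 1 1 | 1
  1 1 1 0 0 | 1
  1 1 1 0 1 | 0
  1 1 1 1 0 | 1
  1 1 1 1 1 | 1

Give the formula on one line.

  ~c = 11110000111100001111000011110000
  (~c | b) = 11110000111111111111000011111111
  ~a = 11111111111111110000000000000000
  ((~c | b) | ~a) = 11111111111111111111000011111111
  ~d = 11001100110011001100110011001100
  (((~c | b) | ~a) | ~d) = 11111111111111111111110011111111
  (d & (((~c | b) | ~a) | ~d)) = 00110011001100110011000000110011
  ~e = 10101010101010101010101010101010
  (~e | ~c) = 11111010111110101111101011111010
  ((d & (((~c | b) | ~a) | ~d)) | (~e | ~c)) = 11111011111110111111101011111011

((d & (((~c | b) | ~a) | ~d)) | (~e | ~c))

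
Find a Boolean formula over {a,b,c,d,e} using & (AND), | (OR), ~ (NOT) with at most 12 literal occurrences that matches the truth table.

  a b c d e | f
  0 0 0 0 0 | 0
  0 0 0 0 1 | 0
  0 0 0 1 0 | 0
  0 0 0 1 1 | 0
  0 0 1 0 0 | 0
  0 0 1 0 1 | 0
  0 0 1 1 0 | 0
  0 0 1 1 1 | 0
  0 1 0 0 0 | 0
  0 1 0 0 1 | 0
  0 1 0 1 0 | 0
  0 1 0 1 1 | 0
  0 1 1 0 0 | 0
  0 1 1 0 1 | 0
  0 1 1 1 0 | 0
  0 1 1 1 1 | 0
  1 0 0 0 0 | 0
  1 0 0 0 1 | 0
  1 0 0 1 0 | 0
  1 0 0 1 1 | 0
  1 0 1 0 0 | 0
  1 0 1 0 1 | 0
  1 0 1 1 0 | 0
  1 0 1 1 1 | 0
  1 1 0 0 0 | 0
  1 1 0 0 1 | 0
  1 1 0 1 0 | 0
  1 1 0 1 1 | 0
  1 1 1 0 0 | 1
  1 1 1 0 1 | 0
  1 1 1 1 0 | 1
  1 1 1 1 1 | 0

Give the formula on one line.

  ~c = 11110000111100001111000011110000
  (a | e) = 01010101010101011111111111111111
  (~c & (a | e)) = 01010000010100001111000011110000
  ((~c & (a | e)) | a) = 01010000010100001111111111111111
  ~a = 11111111111111110000000000000000
  (~a | b) = 11111111111111110000000011111111
  ~e = 10101010101010101010101010101010
  ((~a | b) & ~e) = 10101010101010100000000010101010
  (~a | ((~a | b) & ~e)) = 11111111111111110000000010101010
  (c & (~a | ((~a | b) & ~e))) = 00001111000011110000000000001010
  (((~c & (a | e)) | a) & (c & (~a | ((~a | b) & ~e)))) = 00000000000000000000000000001010

(((~c & (a | e)) | a) & (c & (~a | ((~a | b) & ~e))))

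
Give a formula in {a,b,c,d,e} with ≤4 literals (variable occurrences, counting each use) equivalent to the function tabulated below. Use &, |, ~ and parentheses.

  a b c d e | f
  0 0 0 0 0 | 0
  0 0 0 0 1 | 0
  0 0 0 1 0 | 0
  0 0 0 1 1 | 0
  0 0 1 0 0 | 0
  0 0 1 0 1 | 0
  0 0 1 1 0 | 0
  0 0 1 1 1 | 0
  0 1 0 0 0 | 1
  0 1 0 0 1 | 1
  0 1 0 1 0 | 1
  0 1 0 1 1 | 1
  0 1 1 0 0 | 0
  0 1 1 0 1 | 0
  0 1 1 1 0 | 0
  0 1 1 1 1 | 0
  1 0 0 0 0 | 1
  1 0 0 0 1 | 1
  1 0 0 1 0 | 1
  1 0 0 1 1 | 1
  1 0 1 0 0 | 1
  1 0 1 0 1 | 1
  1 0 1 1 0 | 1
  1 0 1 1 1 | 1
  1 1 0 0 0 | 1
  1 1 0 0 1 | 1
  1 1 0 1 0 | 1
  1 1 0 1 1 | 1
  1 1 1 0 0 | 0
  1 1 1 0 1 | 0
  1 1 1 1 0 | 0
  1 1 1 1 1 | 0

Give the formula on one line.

((~c & b) | (~b & a))

  ~c = 11110000111100001111000011110000
  (~c & b) = 00000000111100000000000011110000
  ~b = 11111111000000001111111100000000
  (~b & a) = 00000000000000001111111100000000
  ((~c & b) | (~b & a)) = 00000000111100001111111111110000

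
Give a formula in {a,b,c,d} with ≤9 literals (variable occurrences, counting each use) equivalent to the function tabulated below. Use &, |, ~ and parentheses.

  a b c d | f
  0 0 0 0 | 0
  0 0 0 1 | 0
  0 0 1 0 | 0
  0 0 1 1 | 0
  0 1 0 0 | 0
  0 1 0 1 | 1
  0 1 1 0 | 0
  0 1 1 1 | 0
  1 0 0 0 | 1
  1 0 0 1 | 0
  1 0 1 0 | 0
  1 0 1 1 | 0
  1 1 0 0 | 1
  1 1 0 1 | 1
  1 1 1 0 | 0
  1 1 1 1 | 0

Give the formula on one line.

(((a | (d & b)) & (~c | b)) & ((~d | (b & ~c)) & ~c))

  (d & b) = 0000010100000101
  (a | (d & b)) = 0000010111111111
  ~c = 1100110011001100
  (~c | b) = 1100111111001111
  ((a | (d & b)) & (~c | b)) = 0000010111001111
  ~d = 1010101010101010
  (b & ~c) = 0000110000001100
  (~d | (b & ~c)) = 1010111010101110
  ((~d | (b & ~c)) & ~c) = 1000110010001100
  (((a | (d & b)) & (~c | b)) & ((~d | (b & ~c)) & ~c)) = 0000010010001100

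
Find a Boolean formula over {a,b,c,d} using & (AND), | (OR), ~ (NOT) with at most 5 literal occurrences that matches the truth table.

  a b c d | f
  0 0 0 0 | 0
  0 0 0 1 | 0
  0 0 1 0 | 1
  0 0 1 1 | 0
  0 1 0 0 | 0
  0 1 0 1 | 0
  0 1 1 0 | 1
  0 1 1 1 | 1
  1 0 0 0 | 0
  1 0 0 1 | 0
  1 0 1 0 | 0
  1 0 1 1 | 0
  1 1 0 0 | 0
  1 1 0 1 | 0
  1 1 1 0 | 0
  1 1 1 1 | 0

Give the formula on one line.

((~d | b) & ((a | c) & ~a))

  ~d = 1010101010101010
  (~d | b) = 1010111110101111
  (a | c) = 0011001111111111
  ~a = 1111111100000000
  ((a | c) & ~a) = 0011001100000000
  ((~d | b) & ((a | c) & ~a)) = 0010001100000000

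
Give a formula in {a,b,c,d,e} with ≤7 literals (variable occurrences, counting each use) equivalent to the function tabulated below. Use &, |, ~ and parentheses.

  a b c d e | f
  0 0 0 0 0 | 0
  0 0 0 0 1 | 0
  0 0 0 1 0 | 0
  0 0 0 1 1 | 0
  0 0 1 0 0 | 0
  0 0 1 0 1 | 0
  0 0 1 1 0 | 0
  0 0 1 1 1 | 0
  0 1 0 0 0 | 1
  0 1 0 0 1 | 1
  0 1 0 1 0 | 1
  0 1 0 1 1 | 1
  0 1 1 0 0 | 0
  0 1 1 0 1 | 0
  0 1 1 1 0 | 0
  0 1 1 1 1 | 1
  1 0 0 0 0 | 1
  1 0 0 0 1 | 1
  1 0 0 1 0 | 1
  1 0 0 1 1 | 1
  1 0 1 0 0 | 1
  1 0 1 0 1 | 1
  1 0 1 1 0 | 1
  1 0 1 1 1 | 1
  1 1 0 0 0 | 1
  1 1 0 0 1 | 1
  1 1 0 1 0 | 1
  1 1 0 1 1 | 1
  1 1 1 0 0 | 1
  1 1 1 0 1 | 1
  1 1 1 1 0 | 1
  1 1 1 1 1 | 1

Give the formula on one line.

  (a | b) = 00000000111111111111111111111111
  (e & d) = 00010001000100010001000100010001
  ~c = 11110000111100001111000011110000
  ((e & d) | ~c) = 11110001111100011111000111110001
  (a | ((e & d) | ~c)) = 11110001111100011111111111111111
  ((a | b) & (a | ((e & d) | ~c))) = 00000000111100011111111111111111

((a | b) & (a | ((e & d) | ~c)))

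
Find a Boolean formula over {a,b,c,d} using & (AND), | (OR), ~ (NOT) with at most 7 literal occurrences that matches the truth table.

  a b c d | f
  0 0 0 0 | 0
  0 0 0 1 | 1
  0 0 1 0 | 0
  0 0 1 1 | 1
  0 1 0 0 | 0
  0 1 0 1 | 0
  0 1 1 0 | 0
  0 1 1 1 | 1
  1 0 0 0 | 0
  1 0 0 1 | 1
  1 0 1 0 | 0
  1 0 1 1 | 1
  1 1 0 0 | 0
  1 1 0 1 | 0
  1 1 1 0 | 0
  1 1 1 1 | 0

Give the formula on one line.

  ~a = 1111111100000000
  (~a & c) = 0011001100000000
  ~b = 1111000011110000
  ((~a & c) | ~b) = 1111001111110000
  (d & ((~a & c) | ~b)) = 0101000101010000

(d & ((~a & c) | ~b))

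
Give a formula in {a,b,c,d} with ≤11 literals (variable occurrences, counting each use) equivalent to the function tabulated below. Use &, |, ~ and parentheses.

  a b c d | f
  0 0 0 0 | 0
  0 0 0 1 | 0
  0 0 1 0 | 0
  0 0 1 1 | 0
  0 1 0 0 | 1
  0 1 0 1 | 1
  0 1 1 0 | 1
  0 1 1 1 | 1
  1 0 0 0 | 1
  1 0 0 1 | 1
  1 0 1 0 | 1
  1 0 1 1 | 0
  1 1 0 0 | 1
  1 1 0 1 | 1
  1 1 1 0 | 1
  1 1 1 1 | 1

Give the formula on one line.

((((~d | ~a) & b) | a) & ((~c | ~a) | (~d | (b & c))))

  ~d = 1010101010101010
  ~a = 1111111100000000
  (~d | ~a) = 1111111110101010
  ((~d | ~a) & b) = 0000111100001010
  (((~d | ~a) & b) | a) = 0000111111111111
  ~c = 1100110011001100
  (~c | ~a) = 1111111111001100
  (b & c) = 0000001100000011
  (~d | (b & c)) = 1010101110101011
  ((~c | ~a) | (~d | (b & c))) = 1111111111101111
  ((((~d | ~a) & b) | a) & ((~c | ~a) | (~d | (b & c)))) = 0000111111101111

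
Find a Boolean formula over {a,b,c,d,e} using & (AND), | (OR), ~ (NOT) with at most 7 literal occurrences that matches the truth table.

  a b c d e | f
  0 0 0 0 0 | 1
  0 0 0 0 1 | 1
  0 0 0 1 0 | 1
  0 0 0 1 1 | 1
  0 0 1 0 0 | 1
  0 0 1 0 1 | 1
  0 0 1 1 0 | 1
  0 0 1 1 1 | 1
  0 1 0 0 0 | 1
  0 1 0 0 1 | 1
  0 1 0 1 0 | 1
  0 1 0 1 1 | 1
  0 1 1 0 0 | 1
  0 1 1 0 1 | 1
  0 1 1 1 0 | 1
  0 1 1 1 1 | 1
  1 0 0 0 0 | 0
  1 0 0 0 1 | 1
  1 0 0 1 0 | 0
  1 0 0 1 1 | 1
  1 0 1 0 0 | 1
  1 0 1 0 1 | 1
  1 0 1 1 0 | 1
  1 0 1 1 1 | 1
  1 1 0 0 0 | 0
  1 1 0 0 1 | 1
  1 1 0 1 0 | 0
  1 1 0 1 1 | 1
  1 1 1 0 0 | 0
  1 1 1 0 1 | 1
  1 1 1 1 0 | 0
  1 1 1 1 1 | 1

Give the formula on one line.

(((e | ~a) & (~c | b)) | (c & (~a | ~b)))

  ~a = 11111111111111110000000000000000
  (e | ~a) = 11111111111111110101010101010101
  ~c = 11110000111100001111000011110000
  (~c | b) = 11110000111111111111000011111111
  ((e | ~a) & (~c | b)) = 11110000111111110101000001010101
  ~b = 11111111000000001111111100000000
  (~a | ~b) = 11111111111111111111111100000000
  (c & (~a | ~b)) = 00001111000011110000111100000000
  (((e | ~a) & (~c | b)) | (c & (~a | ~b))) = 11111111111111110101111101010101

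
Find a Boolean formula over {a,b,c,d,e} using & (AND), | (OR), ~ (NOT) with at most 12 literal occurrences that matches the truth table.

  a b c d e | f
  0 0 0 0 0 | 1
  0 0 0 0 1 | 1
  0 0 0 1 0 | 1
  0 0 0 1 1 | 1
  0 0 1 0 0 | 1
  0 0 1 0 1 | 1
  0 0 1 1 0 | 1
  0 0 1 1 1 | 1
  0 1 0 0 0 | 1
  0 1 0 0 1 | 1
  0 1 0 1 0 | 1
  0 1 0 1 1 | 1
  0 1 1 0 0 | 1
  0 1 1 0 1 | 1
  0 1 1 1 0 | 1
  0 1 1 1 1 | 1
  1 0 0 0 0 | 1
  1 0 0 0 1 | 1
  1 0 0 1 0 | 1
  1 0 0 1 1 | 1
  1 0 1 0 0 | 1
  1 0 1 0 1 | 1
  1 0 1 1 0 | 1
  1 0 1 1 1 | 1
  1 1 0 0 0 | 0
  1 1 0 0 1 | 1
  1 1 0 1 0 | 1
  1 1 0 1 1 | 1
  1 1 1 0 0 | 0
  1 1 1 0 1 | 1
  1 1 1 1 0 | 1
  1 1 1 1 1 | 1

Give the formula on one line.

(((e | (~b | d)) & (~c | ~e)) | (e | ((b & ~a) | ~b)))

  ~b = 11111111000000001111111100000000
  (~b | d) = 11111111001100111111111100110011
  (e | (~b | d)) = 11111111011101111111111101110111
  ~c = 11110000111100001111000011110000
  ~e = 10101010101010101010101010101010
  (~c | ~e) = 11111010111110101111101011111010
  ((e | (~b | d)) & (~c | ~e)) = 11111010011100101111101001110010
  ~a = 11111111111111110000000000000000
  (b & ~a) = 00000000111111110000000000000000
  ((b & ~a) | ~b) = 11111111111111111111111100000000
  (e | ((b & ~a) | ~b)) = 11111111111111111111111101010101
  (((e | (~b | d)) & (~c | ~e)) | (e | ((b & ~a) | ~b))) = 11111111111111111111111101110111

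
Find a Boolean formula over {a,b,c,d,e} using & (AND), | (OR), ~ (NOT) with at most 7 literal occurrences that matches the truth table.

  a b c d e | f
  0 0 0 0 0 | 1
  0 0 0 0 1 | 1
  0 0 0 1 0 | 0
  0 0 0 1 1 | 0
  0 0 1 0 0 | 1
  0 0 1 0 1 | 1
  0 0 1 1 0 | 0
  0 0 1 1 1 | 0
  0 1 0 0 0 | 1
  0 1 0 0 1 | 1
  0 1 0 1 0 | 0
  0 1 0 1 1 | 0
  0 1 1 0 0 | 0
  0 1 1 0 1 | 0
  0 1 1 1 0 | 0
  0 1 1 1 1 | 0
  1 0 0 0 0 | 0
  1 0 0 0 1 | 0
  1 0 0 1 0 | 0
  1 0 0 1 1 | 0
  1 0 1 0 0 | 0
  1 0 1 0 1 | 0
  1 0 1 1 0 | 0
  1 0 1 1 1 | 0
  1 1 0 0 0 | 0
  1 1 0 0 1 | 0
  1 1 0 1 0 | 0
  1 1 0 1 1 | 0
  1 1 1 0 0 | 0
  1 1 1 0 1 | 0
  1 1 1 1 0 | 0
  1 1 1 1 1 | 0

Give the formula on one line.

  ~d = 11001100110011001100110011001100
  ~a = 11111111111111110000000000000000
  (~d & ~a) = 11001100110011000000000000000000
  ~c = 11110000111100001111000011110000
  ~b = 11111111000000001111111100000000
  (~c | ~b) = 11111111111100001111111111110000
  ((~d & ~a) & (~c | ~b)) = 11001100110000000000000000000000

((~d & ~a) & (~c | ~b))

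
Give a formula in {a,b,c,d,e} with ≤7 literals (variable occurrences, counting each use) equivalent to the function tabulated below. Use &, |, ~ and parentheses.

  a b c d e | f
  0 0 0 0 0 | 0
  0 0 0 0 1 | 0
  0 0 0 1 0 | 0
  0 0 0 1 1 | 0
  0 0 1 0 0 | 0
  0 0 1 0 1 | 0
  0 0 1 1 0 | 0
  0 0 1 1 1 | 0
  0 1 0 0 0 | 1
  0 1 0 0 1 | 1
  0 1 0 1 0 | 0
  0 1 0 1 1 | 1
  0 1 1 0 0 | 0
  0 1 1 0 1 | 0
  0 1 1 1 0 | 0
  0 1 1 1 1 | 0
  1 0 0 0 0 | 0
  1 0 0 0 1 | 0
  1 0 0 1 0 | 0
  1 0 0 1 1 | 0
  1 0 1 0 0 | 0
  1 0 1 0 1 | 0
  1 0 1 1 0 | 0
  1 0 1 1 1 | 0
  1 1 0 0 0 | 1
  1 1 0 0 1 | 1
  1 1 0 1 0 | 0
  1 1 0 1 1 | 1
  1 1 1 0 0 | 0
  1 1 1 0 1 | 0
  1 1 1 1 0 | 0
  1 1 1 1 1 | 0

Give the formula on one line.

  ~d = 11001100110011001100110011001100
  (d & e) = 00010001000100010001000100010001
  (~d | (d & e)) = 11011101110111011101110111011101
  ((~d | (d & e)) & b) = 00000000110111010000000011011101
  ~c = 11110000111100001111000011110000
  (((~d | (d & e)) & b) & ~c) = 00000000110100000000000011010000

(((~d | (d & e)) & b) & ~c)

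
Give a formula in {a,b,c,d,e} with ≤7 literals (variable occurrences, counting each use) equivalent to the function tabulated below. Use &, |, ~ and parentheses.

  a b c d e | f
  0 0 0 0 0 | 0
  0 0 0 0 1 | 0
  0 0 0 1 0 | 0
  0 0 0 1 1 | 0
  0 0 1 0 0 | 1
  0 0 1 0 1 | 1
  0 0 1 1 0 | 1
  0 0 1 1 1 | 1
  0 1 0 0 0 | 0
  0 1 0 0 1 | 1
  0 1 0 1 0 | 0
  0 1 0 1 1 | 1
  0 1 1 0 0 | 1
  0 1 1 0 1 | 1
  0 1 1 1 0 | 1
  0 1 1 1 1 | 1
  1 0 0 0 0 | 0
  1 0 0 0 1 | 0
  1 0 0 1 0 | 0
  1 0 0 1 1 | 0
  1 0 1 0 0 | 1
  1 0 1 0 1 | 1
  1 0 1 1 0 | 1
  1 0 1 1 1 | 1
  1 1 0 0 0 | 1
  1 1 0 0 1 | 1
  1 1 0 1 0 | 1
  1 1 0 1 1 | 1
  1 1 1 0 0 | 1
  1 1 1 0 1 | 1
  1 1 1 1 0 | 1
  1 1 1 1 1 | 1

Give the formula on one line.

  (e | a) = 01010101010101011111111111111111
  (b & (e | a)) = 00000000010101010000000011111111
  (c | (b & (e | a))) = 00001111010111110000111111111111

(c | (b & (e | a)))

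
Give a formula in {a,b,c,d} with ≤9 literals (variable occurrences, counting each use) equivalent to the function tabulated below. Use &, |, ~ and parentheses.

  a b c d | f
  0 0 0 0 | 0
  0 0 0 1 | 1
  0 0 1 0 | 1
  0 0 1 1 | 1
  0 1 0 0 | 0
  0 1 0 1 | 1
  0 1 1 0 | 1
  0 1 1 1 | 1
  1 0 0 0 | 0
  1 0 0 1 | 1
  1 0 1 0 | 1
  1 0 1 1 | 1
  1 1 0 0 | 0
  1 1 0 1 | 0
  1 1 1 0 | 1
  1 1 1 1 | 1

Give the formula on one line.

(((~a | ((a & ~b) & d)) & d) | c)

  ~a = 1111111100000000
  ~b = 1111000011110000
  (a & ~b) = 0000000011110000
  ((a & ~b) & d) = 0000000001010000
  (~a | ((a & ~b) & d)) = 1111111101010000
  ((~a | ((a & ~b) & d)) & d) = 0101010101010000
  (((~a | ((a & ~b) & d)) & d) | c) = 0111011101110011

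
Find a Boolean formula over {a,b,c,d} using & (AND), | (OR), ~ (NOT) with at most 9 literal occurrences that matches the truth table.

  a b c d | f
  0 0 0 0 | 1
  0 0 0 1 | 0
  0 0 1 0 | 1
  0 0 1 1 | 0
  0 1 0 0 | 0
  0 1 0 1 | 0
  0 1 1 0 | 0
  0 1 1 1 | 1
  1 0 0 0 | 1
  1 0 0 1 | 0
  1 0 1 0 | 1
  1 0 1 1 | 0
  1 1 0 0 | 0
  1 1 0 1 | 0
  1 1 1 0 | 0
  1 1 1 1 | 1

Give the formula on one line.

((~b | (c & d)) & ((c & (b & d)) | (~d & (c | ~b))))

  ~b = 1111000011110000
  (c & d) = 0001000100010001
  (~b | (c & d)) = 1111000111110001
  (b & d) = 0000010100000101
  (c & (b & d)) = 0000000100000001
  ~d = 1010101010101010
  (c | ~b) = 1111001111110011
  (~d & (c | ~b)) = 1010001010100010
  ((c & (b & d)) | (~d & (c | ~b))) = 1010001110100011
  ((~b | (c & d)) & ((c & (b & d)) | (~d & (c | ~b)))) = 1010000110100001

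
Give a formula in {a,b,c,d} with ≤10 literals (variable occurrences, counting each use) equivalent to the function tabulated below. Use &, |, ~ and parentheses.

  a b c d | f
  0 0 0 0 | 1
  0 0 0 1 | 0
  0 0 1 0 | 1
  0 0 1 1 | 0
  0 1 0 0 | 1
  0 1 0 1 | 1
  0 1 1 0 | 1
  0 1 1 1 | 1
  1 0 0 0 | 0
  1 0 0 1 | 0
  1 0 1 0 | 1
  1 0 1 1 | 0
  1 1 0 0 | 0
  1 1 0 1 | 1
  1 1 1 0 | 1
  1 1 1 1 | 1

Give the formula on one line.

((((d | ~a) | (~a | ~b)) & b) | ((~a | c) & ~d))

  ~a = 1111111100000000
  (d | ~a) = 1111111101010101
  ~b = 1111000011110000
  (~a | ~b) = 1111111111110000
  ((d | ~a) | (~a | ~b)) = 1111111111110101
  (((d | ~a) | (~a | ~b)) & b) = 0000111100000101
  (~a | c) = 1111111100110011
  ~d = 1010101010101010
  ((~a | c) & ~d) = 1010101000100010
  ((((d | ~a) | (~a | ~b)) & b) | ((~a | c) & ~d)) = 1010111100100111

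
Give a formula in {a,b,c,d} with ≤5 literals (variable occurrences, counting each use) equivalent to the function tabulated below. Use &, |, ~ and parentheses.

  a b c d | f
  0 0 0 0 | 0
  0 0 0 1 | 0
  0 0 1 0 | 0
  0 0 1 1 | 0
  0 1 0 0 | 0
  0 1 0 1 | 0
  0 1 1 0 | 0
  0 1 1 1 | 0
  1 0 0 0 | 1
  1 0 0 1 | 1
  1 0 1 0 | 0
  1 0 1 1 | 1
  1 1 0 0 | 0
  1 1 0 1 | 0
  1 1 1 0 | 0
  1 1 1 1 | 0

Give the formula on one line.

((a & ~b) & (d | ~c))

  ~b = 1111000011110000
  (a & ~b) = 0000000011110000
  ~c = 1100110011001100
  (d | ~c) = 1101110111011101
  ((a & ~b) & (d | ~c)) = 0000000011010000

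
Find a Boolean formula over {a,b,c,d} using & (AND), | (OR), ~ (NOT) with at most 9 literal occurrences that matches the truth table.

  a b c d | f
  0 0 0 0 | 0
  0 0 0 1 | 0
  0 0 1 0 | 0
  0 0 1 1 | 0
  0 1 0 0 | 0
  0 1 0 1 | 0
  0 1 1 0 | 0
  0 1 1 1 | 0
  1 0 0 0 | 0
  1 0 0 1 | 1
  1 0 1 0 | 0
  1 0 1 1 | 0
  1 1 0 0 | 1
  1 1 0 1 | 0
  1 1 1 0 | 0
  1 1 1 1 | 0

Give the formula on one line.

  ~c = 1100110011001100
  (~c & b) = 0000110000001100
  ((~c & b) | d) = 0101110101011101
  (((~c & b) | d) & a) = 0000000001011101
  ~b = 1111000011110000
  ~d = 1010101010101010
  (~d & a) = 0000000010101010
  (~b | (~d & a)) = 1111000011111010
  (~c & (~b | (~d & a))) = 1100000011001000
  ((((~c & b) | d) & a) & (~c & (~b | (~d & a)))) = 0000000001001000

((((~c & b) | d) & a) & (~c & (~b | (~d & a))))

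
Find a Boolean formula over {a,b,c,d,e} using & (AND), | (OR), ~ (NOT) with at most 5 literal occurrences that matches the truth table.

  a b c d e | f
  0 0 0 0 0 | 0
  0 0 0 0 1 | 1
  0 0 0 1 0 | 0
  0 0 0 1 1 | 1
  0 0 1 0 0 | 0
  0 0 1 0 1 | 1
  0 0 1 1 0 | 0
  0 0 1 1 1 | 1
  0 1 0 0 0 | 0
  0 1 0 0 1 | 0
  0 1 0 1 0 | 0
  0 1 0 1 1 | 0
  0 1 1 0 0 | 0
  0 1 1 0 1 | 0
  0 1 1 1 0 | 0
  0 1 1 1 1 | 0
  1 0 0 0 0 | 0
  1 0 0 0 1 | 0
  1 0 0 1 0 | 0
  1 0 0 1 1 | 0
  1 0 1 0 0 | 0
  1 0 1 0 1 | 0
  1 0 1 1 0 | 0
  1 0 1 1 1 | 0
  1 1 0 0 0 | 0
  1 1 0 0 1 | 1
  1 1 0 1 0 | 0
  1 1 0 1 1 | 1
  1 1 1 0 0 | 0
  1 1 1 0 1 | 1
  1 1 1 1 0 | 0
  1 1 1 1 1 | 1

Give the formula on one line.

  ~a = 11111111111111110000000000000000
  (~a | b) = 11111111111111110000000011111111
  ~b = 11111111000000001111111100000000
  (a | ~b) = 11111111000000001111111111111111
  ((~a | b) & (a | ~b)) = 11111111000000000000000011111111
  (e & ((~a | b) & (a | ~b))) = 01010101000000000000000001010101

(e & ((~a | b) & (a | ~b)))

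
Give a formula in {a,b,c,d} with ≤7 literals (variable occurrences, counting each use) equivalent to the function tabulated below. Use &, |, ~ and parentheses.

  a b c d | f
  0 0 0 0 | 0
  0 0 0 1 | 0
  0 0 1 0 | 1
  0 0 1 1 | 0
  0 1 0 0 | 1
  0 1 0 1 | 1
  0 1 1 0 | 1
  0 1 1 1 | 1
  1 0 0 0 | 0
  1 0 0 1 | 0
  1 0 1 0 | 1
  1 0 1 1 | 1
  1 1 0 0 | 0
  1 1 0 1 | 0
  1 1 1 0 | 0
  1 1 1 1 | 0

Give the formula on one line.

((~b | ~a) & ((a | (~d | b)) & (b | c)))

  ~b = 1111000011110000
  ~a = 1111111100000000
  (~b | ~a) = 1111111111110000
  ~d = 1010101010101010
  (~d | b) = 1010111110101111
  (a | (~d | b)) = 1010111111111111
  (b | c) = 0011111100111111
  ((a | (~d | b)) & (b | c)) = 0010111100111111
  ((~b | ~a) & ((a | (~d | b)) & (b | c))) = 0010111100110000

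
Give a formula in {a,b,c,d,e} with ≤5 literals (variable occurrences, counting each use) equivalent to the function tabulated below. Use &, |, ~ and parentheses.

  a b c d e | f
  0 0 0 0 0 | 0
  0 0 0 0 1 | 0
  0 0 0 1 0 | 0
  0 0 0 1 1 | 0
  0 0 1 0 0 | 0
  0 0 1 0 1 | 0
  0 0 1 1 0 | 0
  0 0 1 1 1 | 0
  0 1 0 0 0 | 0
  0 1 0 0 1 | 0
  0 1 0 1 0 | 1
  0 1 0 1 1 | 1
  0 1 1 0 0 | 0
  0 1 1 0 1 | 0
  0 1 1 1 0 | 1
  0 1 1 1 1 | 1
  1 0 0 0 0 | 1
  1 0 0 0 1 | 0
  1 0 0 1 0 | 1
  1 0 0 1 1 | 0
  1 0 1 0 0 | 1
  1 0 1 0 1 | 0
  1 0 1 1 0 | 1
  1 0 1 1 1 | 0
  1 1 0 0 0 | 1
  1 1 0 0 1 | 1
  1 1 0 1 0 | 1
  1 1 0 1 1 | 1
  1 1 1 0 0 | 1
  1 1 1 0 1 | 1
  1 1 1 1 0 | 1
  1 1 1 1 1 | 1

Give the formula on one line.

  (b & d) = 00000000001100110000000000110011
  ((b & d) | a) = 00000000001100111111111111111111
  ~e = 10101010101010101010101010101010
  (b | ~e) = 10101010111111111010101011111111
  (((b & d) | a) & (b | ~e)) = 00000000001100111010101011111111

(((b & d) | a) & (b | ~e))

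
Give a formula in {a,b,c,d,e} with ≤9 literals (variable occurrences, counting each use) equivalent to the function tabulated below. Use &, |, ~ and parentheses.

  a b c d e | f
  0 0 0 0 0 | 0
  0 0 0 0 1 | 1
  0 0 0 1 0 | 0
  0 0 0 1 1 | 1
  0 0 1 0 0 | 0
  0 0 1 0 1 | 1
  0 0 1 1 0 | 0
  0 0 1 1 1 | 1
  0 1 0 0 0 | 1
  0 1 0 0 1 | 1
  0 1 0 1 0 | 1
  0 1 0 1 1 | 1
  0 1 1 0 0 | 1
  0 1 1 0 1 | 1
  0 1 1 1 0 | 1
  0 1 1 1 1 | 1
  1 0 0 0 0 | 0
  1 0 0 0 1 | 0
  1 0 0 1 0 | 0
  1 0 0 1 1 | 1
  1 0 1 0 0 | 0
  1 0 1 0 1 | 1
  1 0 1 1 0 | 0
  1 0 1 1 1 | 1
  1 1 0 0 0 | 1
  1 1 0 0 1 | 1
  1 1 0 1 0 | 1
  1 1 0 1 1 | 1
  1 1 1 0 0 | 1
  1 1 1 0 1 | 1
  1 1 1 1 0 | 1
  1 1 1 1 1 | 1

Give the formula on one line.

  ~a = 11111111111111110000000000000000
  (c | ~a) = 11111111111111110000111100001111
  ~c = 11110000111100001111000011110000
  (~c & d) = 00110000001100000011000000110000
  ((c | ~a) | (~c & d)) = 11111111111111110011111100111111
  (e & ((c | ~a) | (~c & d))) = 01010101010101010001010100010101
  (b | (e & ((c | ~a) | (~c & d)))) = 01010101111111110001010111111111

(b | (e & ((c | ~a) | (~c & d))))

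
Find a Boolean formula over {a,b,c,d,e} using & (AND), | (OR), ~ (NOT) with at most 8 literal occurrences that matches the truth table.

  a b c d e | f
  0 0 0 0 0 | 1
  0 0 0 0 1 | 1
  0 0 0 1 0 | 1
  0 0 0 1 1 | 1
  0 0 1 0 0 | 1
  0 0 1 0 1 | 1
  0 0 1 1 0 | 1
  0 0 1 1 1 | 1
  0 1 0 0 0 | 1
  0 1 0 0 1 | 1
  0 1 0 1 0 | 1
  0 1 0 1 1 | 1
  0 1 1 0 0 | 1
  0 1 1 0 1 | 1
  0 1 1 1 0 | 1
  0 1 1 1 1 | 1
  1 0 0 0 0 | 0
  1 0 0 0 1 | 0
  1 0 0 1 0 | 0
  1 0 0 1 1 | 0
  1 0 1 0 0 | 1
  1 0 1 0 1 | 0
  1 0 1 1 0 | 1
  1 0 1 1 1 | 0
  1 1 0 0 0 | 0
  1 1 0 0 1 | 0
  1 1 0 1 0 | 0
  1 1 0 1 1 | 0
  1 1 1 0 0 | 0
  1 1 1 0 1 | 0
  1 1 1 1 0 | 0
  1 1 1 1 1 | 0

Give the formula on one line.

(~a | (~e & (~b & (e | c))))

  ~a = 11111111111111110000000000000000
  ~e = 10101010101010101010101010101010
  ~b = 11111111000000001111111100000000
  (e | c) = 01011111010111110101111101011111
  (~b & (e | c)) = 01011111000000000101111100000000
  (~e & (~b & (e | c))) = 00001010000000000000101000000000
  (~a | (~e & (~b & (e | c)))) = 11111111111111110000101000000000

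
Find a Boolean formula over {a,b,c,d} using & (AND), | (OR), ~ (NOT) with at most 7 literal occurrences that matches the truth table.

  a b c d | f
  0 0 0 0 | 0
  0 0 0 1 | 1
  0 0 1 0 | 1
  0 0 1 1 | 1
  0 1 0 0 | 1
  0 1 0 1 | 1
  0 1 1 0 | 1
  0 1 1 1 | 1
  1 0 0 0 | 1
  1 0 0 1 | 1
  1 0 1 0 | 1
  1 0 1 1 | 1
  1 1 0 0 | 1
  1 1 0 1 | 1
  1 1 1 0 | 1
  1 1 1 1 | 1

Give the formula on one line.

((d | (b | c)) | (c | (~b & a)))

  (b | c) = 0011111100111111
  (d | (b | c)) = 0111111101111111
  ~b = 1111000011110000
  (~b & a) = 0000000011110000
  (c | (~b & a)) = 0011001111110011
  ((d | (b | c)) | (c | (~b & a))) = 0111111111111111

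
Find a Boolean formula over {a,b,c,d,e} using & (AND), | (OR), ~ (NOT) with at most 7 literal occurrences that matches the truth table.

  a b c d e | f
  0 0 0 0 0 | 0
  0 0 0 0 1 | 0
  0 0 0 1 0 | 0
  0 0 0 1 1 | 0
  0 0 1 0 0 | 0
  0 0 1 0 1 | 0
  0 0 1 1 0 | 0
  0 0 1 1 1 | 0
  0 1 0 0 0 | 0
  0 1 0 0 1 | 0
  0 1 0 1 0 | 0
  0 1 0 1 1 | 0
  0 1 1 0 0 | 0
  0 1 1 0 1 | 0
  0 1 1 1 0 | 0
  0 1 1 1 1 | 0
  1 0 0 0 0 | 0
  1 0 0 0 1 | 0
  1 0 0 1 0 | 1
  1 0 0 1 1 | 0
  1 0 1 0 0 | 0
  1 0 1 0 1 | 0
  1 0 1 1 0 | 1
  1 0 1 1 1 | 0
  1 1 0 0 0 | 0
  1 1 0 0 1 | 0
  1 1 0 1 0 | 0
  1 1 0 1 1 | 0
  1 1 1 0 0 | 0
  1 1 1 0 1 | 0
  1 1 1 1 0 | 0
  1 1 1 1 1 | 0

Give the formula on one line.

  (a & d) = 00000000000000000011001100110011
  ~b = 11111111000000001111111100000000
  ((a & d) & ~b) = 00000000000000000011001100000000
  (b & a) = 00000000000000000000000011111111
  ~e = 10101010101010101010101010101010
  (a & ~e) = 00000000000000001010101010101010
  ((b & a) | (a & ~e)) = 00000000000000001010101011111111
  (((a & d) & ~b) & ((b & a) | (a & ~e))) = 00000000000000000010001000000000

(((a & d) & ~b) & ((b & a) | (a & ~e)))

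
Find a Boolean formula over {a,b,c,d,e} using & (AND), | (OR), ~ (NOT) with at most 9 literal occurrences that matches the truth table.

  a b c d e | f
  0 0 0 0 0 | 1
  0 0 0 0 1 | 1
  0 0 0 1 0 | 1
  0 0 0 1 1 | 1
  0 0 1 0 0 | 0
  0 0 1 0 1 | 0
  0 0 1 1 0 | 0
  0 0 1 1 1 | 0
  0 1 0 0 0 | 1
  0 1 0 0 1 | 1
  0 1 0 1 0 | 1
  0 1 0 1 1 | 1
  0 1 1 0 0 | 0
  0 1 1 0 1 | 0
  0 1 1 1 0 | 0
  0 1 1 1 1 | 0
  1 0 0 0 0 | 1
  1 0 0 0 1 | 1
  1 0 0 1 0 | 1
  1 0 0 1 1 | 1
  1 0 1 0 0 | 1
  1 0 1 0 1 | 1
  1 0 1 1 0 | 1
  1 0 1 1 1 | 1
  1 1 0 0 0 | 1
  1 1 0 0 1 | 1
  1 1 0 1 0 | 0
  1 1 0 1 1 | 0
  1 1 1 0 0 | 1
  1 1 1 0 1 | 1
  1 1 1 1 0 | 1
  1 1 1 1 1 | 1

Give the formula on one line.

  ~d = 11001100110011001100110011001100
  (~d & a) = 00000000000000001100110011001100
  ~a = 11111111111111110000000000000000
  ~b = 11111111000000001111111100000000
  (c | ~b) = 11111111000011111111111100001111
  ((c | ~b) & a) = 00000000000000001111111100001111
  (~a | ((c | ~b) & a)) = 11111111111111111111111100001111
  ((~d & a) | (~a | ((c | ~b) & a))) = 11111111111111111111111111001111
  ~c = 11110000111100001111000011110000
  (~c | a) = 11110000111100001111111111111111
  (((~d & a) | (~a | ((c | ~b) & a))) & (~c | a)) = 11110000111100001111111111001111

(((~d & a) | (~a | ((c | ~b) & a))) & (~c | a))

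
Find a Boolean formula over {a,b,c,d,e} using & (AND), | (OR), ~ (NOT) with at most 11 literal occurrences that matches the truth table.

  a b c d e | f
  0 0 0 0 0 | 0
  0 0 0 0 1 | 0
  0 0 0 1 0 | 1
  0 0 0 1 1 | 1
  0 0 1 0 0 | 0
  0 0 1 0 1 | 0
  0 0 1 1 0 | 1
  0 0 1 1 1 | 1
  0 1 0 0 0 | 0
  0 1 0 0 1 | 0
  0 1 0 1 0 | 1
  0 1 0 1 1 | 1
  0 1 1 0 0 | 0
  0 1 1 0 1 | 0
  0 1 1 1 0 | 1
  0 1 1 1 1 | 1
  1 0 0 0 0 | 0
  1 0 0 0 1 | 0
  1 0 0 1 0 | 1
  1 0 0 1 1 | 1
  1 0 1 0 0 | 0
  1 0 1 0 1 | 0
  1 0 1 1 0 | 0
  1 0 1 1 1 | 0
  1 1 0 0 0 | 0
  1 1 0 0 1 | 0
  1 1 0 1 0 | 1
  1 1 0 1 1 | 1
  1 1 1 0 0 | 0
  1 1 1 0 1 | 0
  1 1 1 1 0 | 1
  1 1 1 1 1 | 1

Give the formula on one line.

((((~a & ~b) & (b | ((~d & b) | c))) | (~c | b)) & d)

  ~a = 11111111111111110000000000000000
  ~b = 11111111000000001111111100000000
  (~a & ~b) = 11111111000000000000000000000000
  ~d = 11001100110011001100110011001100
  (~d & b) = 00000000110011000000000011001100
  ((~d & b) | c) = 00001111110011110000111111001111
  (b | ((~d & b) | c)) = 00001111111111110000111111111111
  ((~a & ~b) & (b | ((~d & b) | c))) = 00001111000000000000000000000000
  ~c = 11110000111100001111000011110000
  (~c | b) = 11110000111111111111000011111111
  (((~a & ~b) & (b | ((~d & b) | c))) | (~c | b)) = 11111111111111111111000011111111
  ((((~a & ~b) & (b | ((~d & b) | c))) | (~c | b)) & d) = 00110011001100110011000000110011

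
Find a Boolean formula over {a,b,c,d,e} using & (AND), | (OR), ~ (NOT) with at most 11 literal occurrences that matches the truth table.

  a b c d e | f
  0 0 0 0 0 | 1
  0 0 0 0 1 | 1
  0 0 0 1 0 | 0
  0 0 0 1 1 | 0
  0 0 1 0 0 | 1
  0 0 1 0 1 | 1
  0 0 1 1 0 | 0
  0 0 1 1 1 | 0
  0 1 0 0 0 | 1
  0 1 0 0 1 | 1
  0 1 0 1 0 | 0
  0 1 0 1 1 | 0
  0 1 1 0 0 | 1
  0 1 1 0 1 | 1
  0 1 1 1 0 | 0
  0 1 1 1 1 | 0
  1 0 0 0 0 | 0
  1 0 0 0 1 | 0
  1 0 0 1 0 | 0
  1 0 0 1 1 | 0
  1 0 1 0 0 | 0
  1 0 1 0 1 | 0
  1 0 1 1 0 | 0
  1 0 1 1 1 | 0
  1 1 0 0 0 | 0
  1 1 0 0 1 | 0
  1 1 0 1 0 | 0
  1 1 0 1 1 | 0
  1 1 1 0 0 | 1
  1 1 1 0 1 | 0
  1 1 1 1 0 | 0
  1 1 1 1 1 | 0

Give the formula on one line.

  ~d = 11001100110011001100110011001100
  (c & a) = 00000000000000000000111100001111
  ((c & a) | d) = 00110011001100110011111100111111
  ~e = 10101010101010101010101010101010
  (c & ~e) = 00001010000010100000101000001010
  ((c & ~e) & b) = 00000000000010100000000000001010
  (((c & a) | d) & ((c & ~e) & b)) = 00000000000000100000000000001010
  ((((c & a) | d) & ((c & ~e) & b)) & a) = 00000000000000000000000000001010
  ~a = 11111111111111110000000000000000
  (((((c & a) | d) & ((c & ~e) & b)) & a) | ~a) = 11111111111111110000000000001010
  (~d & (((((c & a) | d) & ((c & ~e) & b)) & a) | ~a)) = 11001100110011000000000000001000

(~d & (((((c & a) | d) & ((c & ~e) & b)) & a) | ~a))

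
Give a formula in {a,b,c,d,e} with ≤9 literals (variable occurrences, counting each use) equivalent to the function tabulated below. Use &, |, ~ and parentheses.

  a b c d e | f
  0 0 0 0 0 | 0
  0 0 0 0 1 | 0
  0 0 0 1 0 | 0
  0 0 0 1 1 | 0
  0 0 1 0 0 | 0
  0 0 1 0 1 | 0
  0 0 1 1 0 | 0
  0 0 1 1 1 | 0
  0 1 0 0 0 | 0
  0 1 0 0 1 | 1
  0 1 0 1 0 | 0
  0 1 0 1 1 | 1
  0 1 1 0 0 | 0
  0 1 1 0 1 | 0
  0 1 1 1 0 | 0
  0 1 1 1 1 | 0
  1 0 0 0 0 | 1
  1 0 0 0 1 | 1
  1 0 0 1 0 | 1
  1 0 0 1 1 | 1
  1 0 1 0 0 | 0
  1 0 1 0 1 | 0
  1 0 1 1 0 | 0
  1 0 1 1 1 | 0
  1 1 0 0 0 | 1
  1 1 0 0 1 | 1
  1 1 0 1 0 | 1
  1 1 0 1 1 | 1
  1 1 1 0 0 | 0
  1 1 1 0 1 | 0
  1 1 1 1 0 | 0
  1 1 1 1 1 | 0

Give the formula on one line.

((((b & e) | a) & (((~c | a) | (d & ~a)) | ~b)) & ~c)

  (b & e) = 00000000010101010000000001010101
  ((b & e) | a) = 00000000010101011111111111111111
  ~c = 11110000111100001111000011110000
  (~c | a) = 11110000111100001111111111111111
  ~a = 11111111111111110000000000000000
  (d & ~a) = 00110011001100110000000000000000
  ((~c | a) | (d & ~a)) = 11110011111100111111111111111111
  ~b = 11111111000000001111111100000000
  (((~c | a) | (d & ~a)) | ~b) = 11111111111100111111111111111111
  (((b & e) | a) & (((~c | a) | (d & ~a)) | ~b)) = 00000000010100011111111111111111
  ((((b & e) | a) & (((~c | a) | (d & ~a)) | ~b)) & ~c) = 00000000010100001111000011110000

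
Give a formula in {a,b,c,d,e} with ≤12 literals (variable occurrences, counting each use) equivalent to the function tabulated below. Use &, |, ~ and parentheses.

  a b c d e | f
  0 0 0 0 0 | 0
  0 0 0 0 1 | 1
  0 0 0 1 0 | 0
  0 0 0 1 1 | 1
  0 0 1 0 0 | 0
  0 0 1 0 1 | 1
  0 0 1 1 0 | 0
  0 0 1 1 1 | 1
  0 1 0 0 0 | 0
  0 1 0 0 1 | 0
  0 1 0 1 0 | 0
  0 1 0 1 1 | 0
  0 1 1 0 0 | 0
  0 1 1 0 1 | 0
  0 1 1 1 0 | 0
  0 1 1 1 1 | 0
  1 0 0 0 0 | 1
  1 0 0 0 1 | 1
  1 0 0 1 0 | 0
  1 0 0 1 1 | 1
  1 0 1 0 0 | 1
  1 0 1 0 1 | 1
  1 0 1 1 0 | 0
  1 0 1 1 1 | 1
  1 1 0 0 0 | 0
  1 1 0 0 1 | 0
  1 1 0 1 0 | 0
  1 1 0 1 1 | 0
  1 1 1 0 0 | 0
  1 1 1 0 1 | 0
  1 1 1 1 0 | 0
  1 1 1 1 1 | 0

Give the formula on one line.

  ~b = 11111111000000001111111100000000
  (b | d) = 00110011111111110011001111111111
  ((b | d) | a) = 00110011111111111111111111111111
  ~d = 11001100110011001100110011001100
  (((b | d) | a) & ~d) = 00000000110011001100110011001100
  (a & (((b | d) | a) & ~d)) = 00000000000000001100110011001100
  ((a & (((b | d) | a) & ~d)) | e) = 01010101010101011101110111011101
  ~e = 10101010101010101010101010101010
  (b & ~e) = 00000000101010100000000010101010
  (((a & (((b | d) | a) & ~d)) | e) | (b & ~e)) = 01010101111111111101110111111111
  (~b & (((a & (((b | d) | a) & ~d)) | e) | (b & ~e))) = 01010101000000001101110100000000

(~b & (((a & (((b | d) | a) & ~d)) | e) | (b & ~e)))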